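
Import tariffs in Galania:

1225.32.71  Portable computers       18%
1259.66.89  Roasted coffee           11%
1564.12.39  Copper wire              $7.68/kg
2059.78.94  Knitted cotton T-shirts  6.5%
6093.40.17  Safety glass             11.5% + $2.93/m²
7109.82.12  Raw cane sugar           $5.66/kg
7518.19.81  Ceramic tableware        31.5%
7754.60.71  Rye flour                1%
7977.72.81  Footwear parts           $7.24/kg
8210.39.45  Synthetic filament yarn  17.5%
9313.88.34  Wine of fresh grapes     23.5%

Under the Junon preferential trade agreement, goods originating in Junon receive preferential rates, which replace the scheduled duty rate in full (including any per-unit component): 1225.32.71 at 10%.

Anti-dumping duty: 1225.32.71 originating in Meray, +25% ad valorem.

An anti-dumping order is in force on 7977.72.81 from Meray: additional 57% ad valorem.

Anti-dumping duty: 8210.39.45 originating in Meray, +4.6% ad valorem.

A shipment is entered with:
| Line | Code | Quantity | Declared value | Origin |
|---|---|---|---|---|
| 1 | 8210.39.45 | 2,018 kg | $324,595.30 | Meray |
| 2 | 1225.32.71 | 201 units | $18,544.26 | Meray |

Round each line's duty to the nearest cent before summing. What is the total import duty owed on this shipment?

$79,709.59

Line 1 (8210.39.45, Meray, 2,018 kg, $324,595.30):
Base rate for 8210.39.45 is 17.5%.
Additional duty on 8210.39.45 from Meray: +4.6%. Applied ad valorem rate: 17.5% + 4.6% = 22.1%.
Duty = $324,595.30 × 22.1% = $71,735.56.
Line 2 (1225.32.71, Meray, 201 units, $18,544.26):
Base rate for 1225.32.71 is 18%.
1225.32.71 has an FTA preferential rate, but origin Meray is not Junon; base rate stands.
Additional duty on 1225.32.71 from Meray: +25%. Applied ad valorem rate: 18% + 25% = 43%.
Duty = $18,544.26 × 43% = $7,974.03.
Total = $71,735.56 + $7,974.03 = $79,709.59.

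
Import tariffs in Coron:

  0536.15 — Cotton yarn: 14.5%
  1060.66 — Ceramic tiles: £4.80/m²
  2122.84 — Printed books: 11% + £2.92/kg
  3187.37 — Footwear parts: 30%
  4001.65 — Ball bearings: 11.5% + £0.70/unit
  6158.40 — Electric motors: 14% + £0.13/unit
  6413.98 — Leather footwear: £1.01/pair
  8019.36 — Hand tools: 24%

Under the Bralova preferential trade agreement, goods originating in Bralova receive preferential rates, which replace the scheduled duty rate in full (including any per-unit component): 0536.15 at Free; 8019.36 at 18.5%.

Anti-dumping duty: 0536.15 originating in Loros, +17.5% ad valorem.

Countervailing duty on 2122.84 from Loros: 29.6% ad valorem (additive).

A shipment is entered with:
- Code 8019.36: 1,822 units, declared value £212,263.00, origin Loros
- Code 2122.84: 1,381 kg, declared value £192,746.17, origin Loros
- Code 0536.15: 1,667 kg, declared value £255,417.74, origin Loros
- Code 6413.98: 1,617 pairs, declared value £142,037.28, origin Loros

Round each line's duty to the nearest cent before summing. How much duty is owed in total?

Line 1 (8019.36, Loros, 1,822 units, £212,263.00):
Base rate for 8019.36 is 24%.
8019.36 has an FTA preferential rate, but origin Loros is not Bralova; base rate stands.
Duty = £212,263.00 × 24% = £50,943.12.
Line 2 (2122.84, Loros, 1,381 kg, £192,746.17):
Base rate for 2122.84 is 11% + £2.92/kg.
Additional duty on 2122.84 from Loros: +29.6%. Applied ad valorem rate: 11% + 29.6% = 40.6%.
Duty = £192,746.17 × 40.6% + 1,381 × £2.92 = £82,287.47.
Line 3 (0536.15, Loros, 1,667 kg, £255,417.74):
Base rate for 0536.15 is 14.5%.
0536.15 has an FTA preferential rate, but origin Loros is not Bralova; base rate stands.
Additional duty on 0536.15 from Loros: +17.5%. Applied ad valorem rate: 14.5% + 17.5% = 32%.
Duty = £255,417.74 × 32% = £81,733.68.
Line 4 (6413.98, Loros, 1,617 pairs, £142,037.28):
Base rate for 6413.98 is £1.01/pair.
Duty = 1,617 × £1.01 = £1,633.17.
Total = £50,943.12 + £82,287.47 + £81,733.68 + £1,633.17 = £216,597.44.

£216,597.44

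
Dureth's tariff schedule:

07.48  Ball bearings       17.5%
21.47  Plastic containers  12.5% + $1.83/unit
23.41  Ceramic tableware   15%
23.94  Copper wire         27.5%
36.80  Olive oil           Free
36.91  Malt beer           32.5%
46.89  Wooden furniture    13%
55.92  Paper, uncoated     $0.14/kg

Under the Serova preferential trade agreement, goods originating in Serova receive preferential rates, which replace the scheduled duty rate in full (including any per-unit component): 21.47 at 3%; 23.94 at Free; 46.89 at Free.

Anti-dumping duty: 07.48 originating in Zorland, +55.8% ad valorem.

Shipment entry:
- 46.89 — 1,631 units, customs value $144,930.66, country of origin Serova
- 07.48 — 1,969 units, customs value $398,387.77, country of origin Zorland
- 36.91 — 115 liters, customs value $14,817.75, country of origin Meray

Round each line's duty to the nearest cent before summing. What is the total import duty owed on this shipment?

$296,834.01

Line 1 (46.89, Serova, 1,631 units, $144,930.66):
Base rate for 46.89 is 13%.
Origin Serova qualifies under the Dureth–Serova agreement and 46.89 is covered: preferential rate Free applies instead.
Duty = $144,930.66 × 0% = $0.00.
Line 2 (07.48, Zorland, 1,969 units, $398,387.77):
Base rate for 07.48 is 17.5%.
Additional duty on 07.48 from Zorland: +55.8%. Applied ad valorem rate: 17.5% + 55.8% = 73.3%.
Duty = $398,387.77 × 73.3% = $292,018.24.
Line 3 (36.91, Meray, 115 liters, $14,817.75):
Base rate for 36.91 is 32.5%.
Duty = $14,817.75 × 32.5% = $4,815.77.
Total = $0.00 + $292,018.24 + $4,815.77 = $296,834.01.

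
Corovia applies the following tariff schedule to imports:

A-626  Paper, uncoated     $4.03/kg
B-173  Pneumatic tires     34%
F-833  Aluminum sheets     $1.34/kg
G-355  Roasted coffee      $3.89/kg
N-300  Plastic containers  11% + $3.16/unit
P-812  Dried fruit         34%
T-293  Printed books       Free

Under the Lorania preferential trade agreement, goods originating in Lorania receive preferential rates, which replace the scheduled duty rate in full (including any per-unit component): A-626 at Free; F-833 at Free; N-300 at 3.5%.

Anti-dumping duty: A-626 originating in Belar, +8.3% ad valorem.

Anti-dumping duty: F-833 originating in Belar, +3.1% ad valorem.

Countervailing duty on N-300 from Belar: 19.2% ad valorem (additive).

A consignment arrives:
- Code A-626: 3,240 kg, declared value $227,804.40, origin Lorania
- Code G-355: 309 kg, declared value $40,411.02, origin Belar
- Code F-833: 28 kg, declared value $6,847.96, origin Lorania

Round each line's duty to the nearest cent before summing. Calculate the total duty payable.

$1,202.01

Line 1 (A-626, Lorania, 3,240 kg, $227,804.40):
Base rate for A-626 is $4.03/kg.
Origin Lorania qualifies under the Corovia–Lorania agreement and A-626 is covered: preferential rate Free applies instead.
The additional-duty order on A-626 targets Belar, not Lorania; it does not apply.
Duty = $227,804.40 × 0% = $0.00.
Line 2 (G-355, Belar, 309 kg, $40,411.02):
Base rate for G-355 is $3.89/kg.
Duty = 309 × $3.89 = $1,202.01.
Line 3 (F-833, Lorania, 28 kg, $6,847.96):
Base rate for F-833 is $1.34/kg.
Origin Lorania qualifies under the Corovia–Lorania agreement and F-833 is covered: preferential rate Free applies instead.
The additional-duty order on F-833 targets Belar, not Lorania; it does not apply.
Duty = $6,847.96 × 0% = $0.00.
Total = $0.00 + $1,202.01 + $0.00 = $1,202.01.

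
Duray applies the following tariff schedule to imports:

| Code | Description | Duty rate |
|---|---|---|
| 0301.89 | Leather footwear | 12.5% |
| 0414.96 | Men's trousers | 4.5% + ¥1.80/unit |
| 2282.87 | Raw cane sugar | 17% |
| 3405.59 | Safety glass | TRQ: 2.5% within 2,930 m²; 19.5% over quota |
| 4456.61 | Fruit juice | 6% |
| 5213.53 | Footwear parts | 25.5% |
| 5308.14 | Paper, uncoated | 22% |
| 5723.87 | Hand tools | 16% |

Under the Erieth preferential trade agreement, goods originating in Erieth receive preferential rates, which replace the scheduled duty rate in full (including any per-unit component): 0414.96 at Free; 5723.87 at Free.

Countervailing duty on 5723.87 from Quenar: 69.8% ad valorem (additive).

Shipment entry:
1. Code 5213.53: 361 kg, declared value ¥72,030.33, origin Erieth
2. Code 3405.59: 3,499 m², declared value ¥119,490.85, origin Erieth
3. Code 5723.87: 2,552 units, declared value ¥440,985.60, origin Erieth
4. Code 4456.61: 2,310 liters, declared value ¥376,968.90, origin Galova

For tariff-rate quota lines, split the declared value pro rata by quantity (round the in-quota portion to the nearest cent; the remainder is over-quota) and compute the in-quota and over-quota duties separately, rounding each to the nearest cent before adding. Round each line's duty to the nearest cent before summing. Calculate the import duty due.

Line 1 (5213.53, Erieth, 361 kg, ¥72,030.33):
Base rate for 5213.53 is 25.5%.
Origin Erieth is the FTA partner but 5213.53 is not on the preference list; base rate stands.
Duty = ¥72,030.33 × 25.5% = ¥18,367.73.
Line 2 (3405.59, Erieth, 3,499 m², ¥119,490.85):
Code 3405.59 is under a tariff-rate quota (threshold 2,930 m²). In-quota: 2,930 m² at 2.5%; over-quota: 569 m² at 19.5%.
Pro-rata value split: in-quota = ¥119,490.85 × 2,930/3,499 = ¥100,059.50; over-quota = ¥119,490.85 − ¥100,059.50 = ¥19,431.35.
In-quota duty = ¥100,059.50 × 2.5% = ¥2,501.49. Over-quota duty = ¥19,431.35 × 19.5% = ¥3,789.11.
Line duty = ¥2,501.49 + ¥3,789.11 = ¥6,290.60.
Line 3 (5723.87, Erieth, 2,552 units, ¥440,985.60):
Base rate for 5723.87 is 16%.
Origin Erieth qualifies under the Duray–Erieth agreement and 5723.87 is covered: preferential rate Free applies instead.
The additional-duty order on 5723.87 targets Quenar, not Erieth; it does not apply.
Duty = ¥440,985.60 × 0% = ¥0.00.
Line 4 (4456.61, Galova, 2,310 liters, ¥376,968.90):
Base rate for 4456.61 is 6%.
Duty = ¥376,968.90 × 6% = ¥22,618.13.
Total = ¥18,367.73 + ¥6,290.60 + ¥0.00 + ¥22,618.13 = ¥47,276.46.

¥47,276.46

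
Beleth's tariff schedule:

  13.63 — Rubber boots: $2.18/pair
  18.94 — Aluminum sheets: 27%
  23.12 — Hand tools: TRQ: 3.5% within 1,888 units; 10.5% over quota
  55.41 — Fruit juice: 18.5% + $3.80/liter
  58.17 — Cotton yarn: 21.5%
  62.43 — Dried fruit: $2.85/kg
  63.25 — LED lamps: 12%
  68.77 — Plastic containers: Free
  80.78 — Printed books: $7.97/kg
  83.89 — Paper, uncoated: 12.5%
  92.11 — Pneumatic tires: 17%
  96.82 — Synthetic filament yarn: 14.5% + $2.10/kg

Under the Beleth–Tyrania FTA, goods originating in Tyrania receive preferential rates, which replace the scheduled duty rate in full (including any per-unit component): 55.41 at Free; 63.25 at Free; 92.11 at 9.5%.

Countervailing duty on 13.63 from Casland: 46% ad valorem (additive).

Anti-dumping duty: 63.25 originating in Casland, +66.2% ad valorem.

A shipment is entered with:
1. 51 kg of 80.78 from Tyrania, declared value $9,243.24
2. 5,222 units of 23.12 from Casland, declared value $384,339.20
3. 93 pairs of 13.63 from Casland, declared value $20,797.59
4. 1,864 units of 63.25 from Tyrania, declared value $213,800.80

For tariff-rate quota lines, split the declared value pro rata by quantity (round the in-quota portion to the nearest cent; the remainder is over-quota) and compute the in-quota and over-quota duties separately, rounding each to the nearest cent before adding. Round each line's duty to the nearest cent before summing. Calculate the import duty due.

Line 1 (80.78, Tyrania, 51 kg, $9,243.24):
Base rate for 80.78 is $7.97/kg.
Origin Tyrania is the FTA partner but 80.78 is not on the preference list; base rate stands.
Duty = 51 × $7.97 = $406.47.
Line 2 (23.12, Casland, 5,222 units, $384,339.20):
Code 23.12 is under a tariff-rate quota (threshold 1,888 units). In-quota: 1,888 units at 3.5%; over-quota: 3,334 units at 10.5%.
Pro-rata value split: in-quota = $384,339.20 × 1,888/5,222 = $138,956.80; over-quota = $384,339.20 − $138,956.80 = $245,382.40.
In-quota duty = $138,956.80 × 3.5% = $4,863.49. Over-quota duty = $245,382.40 × 10.5% = $25,765.15.
Line duty = $4,863.49 + $25,765.15 = $30,628.64.
Line 3 (13.63, Casland, 93 pairs, $20,797.59):
Base rate for 13.63 is $2.18/pair.
Additional duty on 13.63 from Casland: +46% ad valorem. Applied ad valorem rate = 46%.
Duty = $20,797.59 × 46% + 93 × $2.18 = $9,769.63.
Line 4 (63.25, Tyrania, 1,864 units, $213,800.80):
Base rate for 63.25 is 12%.
Origin Tyrania qualifies under the Beleth–Tyrania agreement and 63.25 is covered: preferential rate Free applies instead.
The additional-duty order on 63.25 targets Casland, not Tyrania; it does not apply.
Duty = $213,800.80 × 0% = $0.00.
Total = $406.47 + $30,628.64 + $9,769.63 + $0.00 = $40,804.74.

$40,804.74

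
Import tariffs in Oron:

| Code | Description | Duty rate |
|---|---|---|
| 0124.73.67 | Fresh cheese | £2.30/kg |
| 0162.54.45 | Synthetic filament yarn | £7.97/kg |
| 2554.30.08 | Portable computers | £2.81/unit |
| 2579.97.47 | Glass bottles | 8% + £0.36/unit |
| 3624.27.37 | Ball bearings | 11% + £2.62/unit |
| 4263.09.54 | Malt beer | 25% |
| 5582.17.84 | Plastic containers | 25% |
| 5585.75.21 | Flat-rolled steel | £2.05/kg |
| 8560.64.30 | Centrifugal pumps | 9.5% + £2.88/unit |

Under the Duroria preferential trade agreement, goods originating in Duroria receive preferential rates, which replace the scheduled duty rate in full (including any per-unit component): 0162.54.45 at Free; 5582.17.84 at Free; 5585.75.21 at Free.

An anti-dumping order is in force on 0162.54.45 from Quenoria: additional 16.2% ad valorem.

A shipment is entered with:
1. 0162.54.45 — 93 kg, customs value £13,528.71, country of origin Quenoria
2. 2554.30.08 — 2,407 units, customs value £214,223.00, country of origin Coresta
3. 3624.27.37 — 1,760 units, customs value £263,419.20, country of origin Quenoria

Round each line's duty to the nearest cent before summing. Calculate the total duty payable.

Line 1 (0162.54.45, Quenoria, 93 kg, £13,528.71):
Base rate for 0162.54.45 is £7.97/kg.
0162.54.45 has an FTA preferential rate, but origin Quenoria is not Duroria; base rate stands.
Additional duty on 0162.54.45 from Quenoria: +16.2% ad valorem. Applied ad valorem rate = 16.2%.
Duty = £13,528.71 × 16.2% + 93 × £7.97 = £2,932.86.
Line 2 (2554.30.08, Coresta, 2,407 units, £214,223.00):
Base rate for 2554.30.08 is £2.81/unit.
Duty = 2,407 × £2.81 = £6,763.67.
Line 3 (3624.27.37, Quenoria, 1,760 units, £263,419.20):
Base rate for 3624.27.37 is 11% + £2.62/unit.
Duty = £263,419.20 × 11% + 1,760 × £2.62 = £33,587.31.
Total = £2,932.86 + £6,763.67 + £33,587.31 = £43,283.84.

£43,283.84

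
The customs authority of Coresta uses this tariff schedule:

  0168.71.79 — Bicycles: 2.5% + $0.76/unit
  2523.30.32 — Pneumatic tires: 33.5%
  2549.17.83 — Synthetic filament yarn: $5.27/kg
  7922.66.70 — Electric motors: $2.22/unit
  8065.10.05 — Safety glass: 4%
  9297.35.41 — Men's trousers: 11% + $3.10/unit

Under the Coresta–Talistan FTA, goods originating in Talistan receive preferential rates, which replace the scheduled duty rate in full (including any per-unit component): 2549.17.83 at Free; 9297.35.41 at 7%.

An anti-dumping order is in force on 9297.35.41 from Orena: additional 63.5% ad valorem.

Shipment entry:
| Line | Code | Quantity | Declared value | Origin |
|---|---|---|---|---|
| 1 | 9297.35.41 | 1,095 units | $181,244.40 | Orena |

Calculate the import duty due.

$138,421.58

Line 1 (9297.35.41, Orena, 1,095 units, $181,244.40):
Base rate for 9297.35.41 is 11% + $3.10/unit.
9297.35.41 has an FTA preferential rate, but origin Orena is not Talistan; base rate stands.
Additional duty on 9297.35.41 from Orena: +63.5%. Applied ad valorem rate: 11% + 63.5% = 74.5%.
Duty = $181,244.40 × 74.5% + 1,095 × $3.10 = $138,421.58.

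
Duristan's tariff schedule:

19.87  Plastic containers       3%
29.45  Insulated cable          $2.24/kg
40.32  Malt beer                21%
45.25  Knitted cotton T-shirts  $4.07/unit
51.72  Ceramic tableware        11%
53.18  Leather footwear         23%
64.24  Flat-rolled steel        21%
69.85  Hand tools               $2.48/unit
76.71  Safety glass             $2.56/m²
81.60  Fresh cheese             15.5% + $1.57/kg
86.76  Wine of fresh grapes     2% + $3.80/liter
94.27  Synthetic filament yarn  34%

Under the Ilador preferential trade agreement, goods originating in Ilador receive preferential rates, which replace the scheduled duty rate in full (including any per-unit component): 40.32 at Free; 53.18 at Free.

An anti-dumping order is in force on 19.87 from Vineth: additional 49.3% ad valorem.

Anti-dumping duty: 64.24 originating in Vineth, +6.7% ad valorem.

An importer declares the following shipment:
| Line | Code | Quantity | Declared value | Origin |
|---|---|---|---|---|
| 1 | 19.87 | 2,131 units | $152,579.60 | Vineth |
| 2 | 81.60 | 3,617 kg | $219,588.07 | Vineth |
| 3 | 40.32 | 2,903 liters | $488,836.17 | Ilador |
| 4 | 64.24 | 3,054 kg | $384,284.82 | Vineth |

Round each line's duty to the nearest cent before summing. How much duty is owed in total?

$225,960.87

Line 1 (19.87, Vineth, 2,131 units, $152,579.60):
Base rate for 19.87 is 3%.
Additional duty on 19.87 from Vineth: +49.3%. Applied ad valorem rate: 3% + 49.3% = 52.3%.
Duty = $152,579.60 × 52.3% = $79,799.13.
Line 2 (81.60, Vineth, 3,617 kg, $219,588.07):
Base rate for 81.60 is 15.5% + $1.57/kg.
Duty = $219,588.07 × 15.5% + 3,617 × $1.57 = $39,714.84.
Line 3 (40.32, Ilador, 2,903 liters, $488,836.17):
Base rate for 40.32 is 21%.
Origin Ilador qualifies under the Duristan–Ilador agreement and 40.32 is covered: preferential rate Free applies instead.
Duty = $488,836.17 × 0% = $0.00.
Line 4 (64.24, Vineth, 3,054 kg, $384,284.82):
Base rate for 64.24 is 21%.
Additional duty on 64.24 from Vineth: +6.7%. Applied ad valorem rate: 21% + 6.7% = 27.7%.
Duty = $384,284.82 × 27.7% = $106,446.90.
Total = $79,799.13 + $39,714.84 + $0.00 + $106,446.90 = $225,960.87.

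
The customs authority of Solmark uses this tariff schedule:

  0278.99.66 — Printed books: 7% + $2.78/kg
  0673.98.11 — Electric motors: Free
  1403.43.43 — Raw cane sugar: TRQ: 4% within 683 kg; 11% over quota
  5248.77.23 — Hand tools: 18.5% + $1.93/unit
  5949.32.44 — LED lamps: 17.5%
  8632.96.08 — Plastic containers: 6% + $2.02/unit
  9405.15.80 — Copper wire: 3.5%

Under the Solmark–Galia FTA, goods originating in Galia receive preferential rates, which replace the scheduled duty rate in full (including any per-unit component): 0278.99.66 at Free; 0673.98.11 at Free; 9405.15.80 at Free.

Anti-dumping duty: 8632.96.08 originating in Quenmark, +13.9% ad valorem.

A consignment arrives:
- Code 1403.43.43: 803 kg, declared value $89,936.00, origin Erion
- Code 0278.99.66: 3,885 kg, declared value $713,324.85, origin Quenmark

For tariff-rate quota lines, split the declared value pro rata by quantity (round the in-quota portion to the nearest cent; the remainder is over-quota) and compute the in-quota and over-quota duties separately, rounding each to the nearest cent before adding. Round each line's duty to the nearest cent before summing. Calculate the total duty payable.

Line 1 (1403.43.43, Erion, 803 kg, $89,936.00):
Code 1403.43.43 is under a tariff-rate quota (threshold 683 kg). In-quota: 683 kg at 4%; over-quota: 120 kg at 11%.
Pro-rata value split: in-quota = $89,936.00 × 683/803 = $76,496.00; over-quota = $89,936.00 − $76,496.00 = $13,440.00.
In-quota duty = $76,496.00 × 4% = $3,059.84. Over-quota duty = $13,440.00 × 11% = $1,478.40.
Line duty = $3,059.84 + $1,478.40 = $4,538.24.
Line 2 (0278.99.66, Quenmark, 3,885 kg, $713,324.85):
Base rate for 0278.99.66 is 7% + $2.78/kg.
0278.99.66 has an FTA preferential rate, but origin Quenmark is not Galia; base rate stands.
Duty = $713,324.85 × 7% + 3,885 × $2.78 = $60,733.04.
Total = $4,538.24 + $60,733.04 = $65,271.28.

$65,271.28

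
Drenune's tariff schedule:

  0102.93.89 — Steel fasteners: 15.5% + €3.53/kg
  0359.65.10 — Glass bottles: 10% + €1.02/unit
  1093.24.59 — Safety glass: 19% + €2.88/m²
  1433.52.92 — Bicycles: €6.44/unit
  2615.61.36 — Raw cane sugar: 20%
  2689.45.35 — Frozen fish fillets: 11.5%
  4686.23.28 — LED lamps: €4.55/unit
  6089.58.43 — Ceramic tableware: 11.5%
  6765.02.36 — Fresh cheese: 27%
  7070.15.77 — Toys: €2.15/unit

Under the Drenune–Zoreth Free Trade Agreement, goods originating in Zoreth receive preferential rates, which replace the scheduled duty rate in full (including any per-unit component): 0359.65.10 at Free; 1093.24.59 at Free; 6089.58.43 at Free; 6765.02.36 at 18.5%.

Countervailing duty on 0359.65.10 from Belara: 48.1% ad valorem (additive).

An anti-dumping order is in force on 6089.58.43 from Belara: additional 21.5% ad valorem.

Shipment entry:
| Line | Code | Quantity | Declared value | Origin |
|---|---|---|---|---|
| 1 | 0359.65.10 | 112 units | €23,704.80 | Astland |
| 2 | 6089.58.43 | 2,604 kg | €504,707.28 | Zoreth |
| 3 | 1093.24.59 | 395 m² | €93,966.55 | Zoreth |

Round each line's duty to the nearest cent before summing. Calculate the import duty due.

€2,484.72

Line 1 (0359.65.10, Astland, 112 units, €23,704.80):
Base rate for 0359.65.10 is 10% + €1.02/unit.
0359.65.10 has an FTA preferential rate, but origin Astland is not Zoreth; base rate stands.
The additional-duty order on 0359.65.10 targets Belara, not Astland; it does not apply.
Duty = €23,704.80 × 10% + 112 × €1.02 = €2,484.72.
Line 2 (6089.58.43, Zoreth, 2,604 kg, €504,707.28):
Base rate for 6089.58.43 is 11.5%.
Origin Zoreth qualifies under the Drenune–Zoreth agreement and 6089.58.43 is covered: preferential rate Free applies instead.
The additional-duty order on 6089.58.43 targets Belara, not Zoreth; it does not apply.
Duty = €504,707.28 × 0% = €0.00.
Line 3 (1093.24.59, Zoreth, 395 m², €93,966.55):
Base rate for 1093.24.59 is 19% + €2.88/m².
Origin Zoreth qualifies under the Drenune–Zoreth agreement and 1093.24.59 is covered: preferential rate Free applies instead.
Duty = €93,966.55 × 0% = €0.00.
Total = €2,484.72 + €0.00 + €0.00 = €2,484.72.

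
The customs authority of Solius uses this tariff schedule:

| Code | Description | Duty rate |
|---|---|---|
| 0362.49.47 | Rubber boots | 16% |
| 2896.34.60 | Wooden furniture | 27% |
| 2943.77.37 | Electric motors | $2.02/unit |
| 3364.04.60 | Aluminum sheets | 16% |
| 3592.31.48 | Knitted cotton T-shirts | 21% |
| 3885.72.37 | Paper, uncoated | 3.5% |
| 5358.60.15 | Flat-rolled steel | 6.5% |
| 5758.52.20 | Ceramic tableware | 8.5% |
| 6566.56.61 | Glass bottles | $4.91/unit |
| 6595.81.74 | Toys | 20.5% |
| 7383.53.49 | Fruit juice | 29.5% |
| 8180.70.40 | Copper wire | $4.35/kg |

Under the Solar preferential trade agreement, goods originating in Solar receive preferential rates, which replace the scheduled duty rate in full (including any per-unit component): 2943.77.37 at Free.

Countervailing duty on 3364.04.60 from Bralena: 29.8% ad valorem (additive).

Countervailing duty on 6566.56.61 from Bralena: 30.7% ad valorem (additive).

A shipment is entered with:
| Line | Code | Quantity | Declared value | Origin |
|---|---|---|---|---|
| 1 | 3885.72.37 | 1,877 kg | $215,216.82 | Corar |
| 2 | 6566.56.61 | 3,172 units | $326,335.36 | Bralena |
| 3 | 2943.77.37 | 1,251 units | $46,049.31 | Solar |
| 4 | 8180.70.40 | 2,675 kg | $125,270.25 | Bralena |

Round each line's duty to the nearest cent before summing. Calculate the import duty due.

$134,928.32

Line 1 (3885.72.37, Corar, 1,877 kg, $215,216.82):
Base rate for 3885.72.37 is 3.5%.
Duty = $215,216.82 × 3.5% = $7,532.59.
Line 2 (6566.56.61, Bralena, 3,172 units, $326,335.36):
Base rate for 6566.56.61 is $4.91/unit.
Additional duty on 6566.56.61 from Bralena: +30.7% ad valorem. Applied ad valorem rate = 30.7%.
Duty = $326,335.36 × 30.7% + 3,172 × $4.91 = $115,759.48.
Line 3 (2943.77.37, Solar, 1,251 units, $46,049.31):
Base rate for 2943.77.37 is $2.02/unit.
Origin Solar qualifies under the Solius–Solar agreement and 2943.77.37 is covered: preferential rate Free applies instead.
Duty = $46,049.31 × 0% = $0.00.
Line 4 (8180.70.40, Bralena, 2,675 kg, $125,270.25):
Base rate for 8180.70.40 is $4.35/kg.
Duty = 2,675 × $4.35 = $11,636.25.
Total = $7,532.59 + $115,759.48 + $0.00 + $11,636.25 = $134,928.32.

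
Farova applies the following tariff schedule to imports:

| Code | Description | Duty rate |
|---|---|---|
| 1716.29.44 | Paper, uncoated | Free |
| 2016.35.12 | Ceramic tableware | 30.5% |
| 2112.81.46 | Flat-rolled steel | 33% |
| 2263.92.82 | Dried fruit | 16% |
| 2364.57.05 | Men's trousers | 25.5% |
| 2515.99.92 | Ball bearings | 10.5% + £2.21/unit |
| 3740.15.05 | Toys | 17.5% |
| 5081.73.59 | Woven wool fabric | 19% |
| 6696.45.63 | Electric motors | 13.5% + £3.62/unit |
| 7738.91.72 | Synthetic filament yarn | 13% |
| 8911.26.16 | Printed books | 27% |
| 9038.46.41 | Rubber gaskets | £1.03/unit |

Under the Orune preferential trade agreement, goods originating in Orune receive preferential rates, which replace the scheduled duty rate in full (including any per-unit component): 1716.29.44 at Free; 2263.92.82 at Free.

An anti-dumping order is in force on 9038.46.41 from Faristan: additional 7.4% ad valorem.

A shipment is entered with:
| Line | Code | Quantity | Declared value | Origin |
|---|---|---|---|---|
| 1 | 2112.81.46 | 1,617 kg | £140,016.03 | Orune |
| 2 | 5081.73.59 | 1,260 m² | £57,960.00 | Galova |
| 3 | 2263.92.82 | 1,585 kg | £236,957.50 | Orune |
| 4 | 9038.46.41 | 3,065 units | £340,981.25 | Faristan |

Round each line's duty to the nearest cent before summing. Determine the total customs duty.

Line 1 (2112.81.46, Orune, 1,617 kg, £140,016.03):
Base rate for 2112.81.46 is 33%.
Origin Orune is the FTA partner but 2112.81.46 is not on the preference list; base rate stands.
Duty = £140,016.03 × 33% = £46,205.29.
Line 2 (5081.73.59, Galova, 1,260 m², £57,960.00):
Base rate for 5081.73.59 is 19%.
Duty = £57,960.00 × 19% = £11,012.40.
Line 3 (2263.92.82, Orune, 1,585 kg, £236,957.50):
Base rate for 2263.92.82 is 16%.
Origin Orune qualifies under the Farova–Orune agreement and 2263.92.82 is covered: preferential rate Free applies instead.
Duty = £236,957.50 × 0% = £0.00.
Line 4 (9038.46.41, Faristan, 3,065 units, £340,981.25):
Base rate for 9038.46.41 is £1.03/unit.
Additional duty on 9038.46.41 from Faristan: +7.4% ad valorem. Applied ad valorem rate = 7.4%.
Duty = £340,981.25 × 7.4% + 3,065 × £1.03 = £28,389.56.
Total = £46,205.29 + £11,012.40 + £0.00 + £28,389.56 = £85,607.25.

£85,607.25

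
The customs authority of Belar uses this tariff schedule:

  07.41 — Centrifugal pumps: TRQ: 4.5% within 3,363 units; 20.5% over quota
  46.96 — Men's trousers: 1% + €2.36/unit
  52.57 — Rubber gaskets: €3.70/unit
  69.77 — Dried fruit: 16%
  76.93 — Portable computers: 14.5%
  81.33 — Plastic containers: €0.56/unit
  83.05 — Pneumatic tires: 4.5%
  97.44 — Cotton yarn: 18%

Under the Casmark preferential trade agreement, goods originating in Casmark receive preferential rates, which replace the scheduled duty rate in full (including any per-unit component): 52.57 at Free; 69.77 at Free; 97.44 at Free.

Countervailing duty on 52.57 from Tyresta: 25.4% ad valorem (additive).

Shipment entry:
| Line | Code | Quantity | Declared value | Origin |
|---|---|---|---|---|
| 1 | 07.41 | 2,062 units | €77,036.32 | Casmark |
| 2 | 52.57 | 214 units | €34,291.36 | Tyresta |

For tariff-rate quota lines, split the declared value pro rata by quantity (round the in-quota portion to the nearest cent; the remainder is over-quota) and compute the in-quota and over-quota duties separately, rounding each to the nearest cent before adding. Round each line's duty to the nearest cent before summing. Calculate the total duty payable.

Line 1 (07.41, Casmark, 2,062 units, €77,036.32):
Code 07.41 is under a tariff-rate quota (threshold 3,363 units). Quantity 2,062 units is within the quota, so the in-quota rate 4.5% applies to the full value.
Duty = €77,036.32 × 4.5% = €3,466.63.
Line 2 (52.57, Tyresta, 214 units, €34,291.36):
Base rate for 52.57 is €3.70/unit.
52.57 has an FTA preferential rate, but origin Tyresta is not Casmark; base rate stands.
Additional duty on 52.57 from Tyresta: +25.4% ad valorem. Applied ad valorem rate = 25.4%.
Duty = €34,291.36 × 25.4% + 214 × €3.70 = €9,501.81.
Total = €3,466.63 + €9,501.81 = €12,968.44.

€12,968.44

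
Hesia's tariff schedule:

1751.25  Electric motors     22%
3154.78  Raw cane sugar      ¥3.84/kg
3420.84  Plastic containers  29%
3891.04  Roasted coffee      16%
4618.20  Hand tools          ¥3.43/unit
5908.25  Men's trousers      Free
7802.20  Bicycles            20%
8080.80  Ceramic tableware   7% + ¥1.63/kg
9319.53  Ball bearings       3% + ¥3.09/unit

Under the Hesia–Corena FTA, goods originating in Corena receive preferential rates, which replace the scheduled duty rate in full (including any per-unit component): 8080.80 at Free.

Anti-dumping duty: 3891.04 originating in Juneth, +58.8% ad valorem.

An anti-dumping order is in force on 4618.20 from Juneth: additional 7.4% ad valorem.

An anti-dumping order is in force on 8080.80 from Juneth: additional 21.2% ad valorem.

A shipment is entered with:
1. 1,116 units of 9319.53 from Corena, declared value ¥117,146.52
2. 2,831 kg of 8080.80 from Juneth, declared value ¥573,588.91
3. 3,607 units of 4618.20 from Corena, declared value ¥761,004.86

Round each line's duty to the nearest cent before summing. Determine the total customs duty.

Line 1 (9319.53, Corena, 1,116 units, ¥117,146.52):
Base rate for 9319.53 is 3% + ¥3.09/unit.
Origin Corena is the FTA partner but 9319.53 is not on the preference list; base rate stands.
Duty = ¥117,146.52 × 3% + 1,116 × ¥3.09 = ¥6,962.84.
Line 2 (8080.80, Juneth, 2,831 kg, ¥573,588.91):
Base rate for 8080.80 is 7% + ¥1.63/kg.
8080.80 has an FTA preferential rate, but origin Juneth is not Corena; base rate stands.
Additional duty on 8080.80 from Juneth: +21.2%. Applied ad valorem rate: 7% + 21.2% = 28.2%.
Duty = ¥573,588.91 × 28.2% + 2,831 × ¥1.63 = ¥166,366.60.
Line 3 (4618.20, Corena, 3,607 units, ¥761,004.86):
Base rate for 4618.20 is ¥3.43/unit.
Origin Corena is the FTA partner but 4618.20 is not on the preference list; base rate stands.
The additional-duty order on 4618.20 targets Juneth, not Corena; it does not apply.
Duty = 3,607 × ¥3.43 = ¥12,372.01.
Total = ¥6,962.84 + ¥166,366.60 + ¥12,372.01 = ¥185,701.45.

¥185,701.45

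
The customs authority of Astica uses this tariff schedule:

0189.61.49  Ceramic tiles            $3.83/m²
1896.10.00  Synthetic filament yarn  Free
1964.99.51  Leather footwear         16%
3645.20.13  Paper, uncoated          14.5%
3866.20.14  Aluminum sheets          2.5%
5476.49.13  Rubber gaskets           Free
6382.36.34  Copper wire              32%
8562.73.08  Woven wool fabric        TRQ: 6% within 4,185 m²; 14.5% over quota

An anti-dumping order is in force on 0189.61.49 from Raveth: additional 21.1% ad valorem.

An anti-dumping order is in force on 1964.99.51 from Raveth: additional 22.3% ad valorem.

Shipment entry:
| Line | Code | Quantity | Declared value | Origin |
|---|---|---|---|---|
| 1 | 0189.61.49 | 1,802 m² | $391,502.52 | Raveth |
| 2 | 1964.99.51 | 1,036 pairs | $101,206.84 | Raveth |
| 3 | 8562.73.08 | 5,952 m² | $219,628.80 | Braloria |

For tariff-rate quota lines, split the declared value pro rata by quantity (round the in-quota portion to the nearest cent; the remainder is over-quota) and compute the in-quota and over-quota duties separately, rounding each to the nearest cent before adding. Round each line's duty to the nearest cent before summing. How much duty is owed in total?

Line 1 (0189.61.49, Raveth, 1,802 m², $391,502.52):
Base rate for 0189.61.49 is $3.83/m².
Additional duty on 0189.61.49 from Raveth: +21.1% ad valorem. Applied ad valorem rate = 21.1%.
Duty = $391,502.52 × 21.1% + 1,802 × $3.83 = $89,508.69.
Line 2 (1964.99.51, Raveth, 1,036 pairs, $101,206.84):
Base rate for 1964.99.51 is 16%.
Additional duty on 1964.99.51 from Raveth: +22.3%. Applied ad valorem rate: 16% + 22.3% = 38.3%.
Duty = $101,206.84 × 38.3% = $38,762.22.
Line 3 (8562.73.08, Braloria, 5,952 m², $219,628.80):
Code 8562.73.08 is under a tariff-rate quota (threshold 4,185 m²). In-quota: 4,185 m² at 6%; over-quota: 1,767 m² at 14.5%.
Pro-rata value split: in-quota = $219,628.80 × 4,185/5,952 = $154,426.50; over-quota = $219,628.80 − $154,426.50 = $65,202.30.
In-quota duty = $154,426.50 × 6% = $9,265.59. Over-quota duty = $65,202.30 × 14.5% = $9,454.33.
Line duty = $9,265.59 + $9,454.33 = $18,719.92.
Total = $89,508.69 + $38,762.22 + $18,719.92 = $146,990.83.

$146,990.83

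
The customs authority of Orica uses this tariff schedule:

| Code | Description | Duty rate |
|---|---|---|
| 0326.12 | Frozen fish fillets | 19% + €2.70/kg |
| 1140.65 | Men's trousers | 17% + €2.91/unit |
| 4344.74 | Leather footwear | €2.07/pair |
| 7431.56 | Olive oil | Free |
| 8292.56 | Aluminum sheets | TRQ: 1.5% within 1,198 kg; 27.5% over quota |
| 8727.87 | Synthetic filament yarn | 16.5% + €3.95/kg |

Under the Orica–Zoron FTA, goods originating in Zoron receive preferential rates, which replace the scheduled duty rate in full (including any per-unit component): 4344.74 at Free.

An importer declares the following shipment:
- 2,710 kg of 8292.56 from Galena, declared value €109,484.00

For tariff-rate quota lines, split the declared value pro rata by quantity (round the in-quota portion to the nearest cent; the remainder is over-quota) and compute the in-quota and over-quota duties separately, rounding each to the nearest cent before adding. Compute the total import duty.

€17,524.31

Line 1 (8292.56, Galena, 2,710 kg, €109,484.00):
Code 8292.56 is under a tariff-rate quota (threshold 1,198 kg). In-quota: 1,198 kg at 1.5%; over-quota: 1,512 kg at 27.5%.
Pro-rata value split: in-quota = €109,484.00 × 1,198/2,710 = €48,399.20; over-quota = €109,484.00 − €48,399.20 = €61,084.80.
In-quota duty = €48,399.20 × 1.5% = €725.99. Over-quota duty = €61,084.80 × 27.5% = €16,798.32.
Line duty = €725.99 + €16,798.32 = €17,524.31.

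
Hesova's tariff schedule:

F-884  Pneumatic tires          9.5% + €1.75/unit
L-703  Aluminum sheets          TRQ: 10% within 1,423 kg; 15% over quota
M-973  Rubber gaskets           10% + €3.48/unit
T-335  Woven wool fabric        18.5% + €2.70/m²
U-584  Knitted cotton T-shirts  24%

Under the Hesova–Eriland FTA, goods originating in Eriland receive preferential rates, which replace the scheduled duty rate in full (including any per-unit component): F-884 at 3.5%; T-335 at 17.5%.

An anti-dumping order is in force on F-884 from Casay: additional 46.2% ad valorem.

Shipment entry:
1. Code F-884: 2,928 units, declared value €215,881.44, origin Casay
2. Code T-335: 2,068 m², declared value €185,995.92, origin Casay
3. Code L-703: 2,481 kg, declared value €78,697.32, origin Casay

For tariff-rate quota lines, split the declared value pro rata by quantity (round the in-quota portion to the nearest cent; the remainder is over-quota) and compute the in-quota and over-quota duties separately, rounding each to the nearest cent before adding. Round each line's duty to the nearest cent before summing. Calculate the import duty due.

Line 1 (F-884, Casay, 2,928 units, €215,881.44):
Base rate for F-884 is 9.5% + €1.75/unit.
F-884 has an FTA preferential rate, but origin Casay is not Eriland; base rate stands.
Additional duty on F-884 from Casay: +46.2%. Applied ad valorem rate: 9.5% + 46.2% = 55.7%.
Duty = €215,881.44 × 55.7% + 2,928 × €1.75 = €125,369.96.
Line 2 (T-335, Casay, 2,068 m², €185,995.92):
Base rate for T-335 is 18.5% + €2.70/m².
T-335 has an FTA preferential rate, but origin Casay is not Eriland; base rate stands.
Duty = €185,995.92 × 18.5% + 2,068 × €2.70 = €39,992.85.
Line 3 (L-703, Casay, 2,481 kg, €78,697.32):
Code L-703 is under a tariff-rate quota (threshold 1,423 kg). In-quota: 1,423 kg at 10%; over-quota: 1,058 kg at 15%.
Pro-rata value split: in-quota = €78,697.32 × 1,423/2,481 = €45,137.56; over-quota = €78,697.32 − €45,137.56 = €33,559.76.
In-quota duty = €45,137.56 × 10% = €4,513.76. Over-quota duty = €33,559.76 × 15% = €5,033.96.
Line duty = €4,513.76 + €5,033.96 = €9,547.72.
Total = €125,369.96 + €39,992.85 + €9,547.72 = €174,910.53.

€174,910.53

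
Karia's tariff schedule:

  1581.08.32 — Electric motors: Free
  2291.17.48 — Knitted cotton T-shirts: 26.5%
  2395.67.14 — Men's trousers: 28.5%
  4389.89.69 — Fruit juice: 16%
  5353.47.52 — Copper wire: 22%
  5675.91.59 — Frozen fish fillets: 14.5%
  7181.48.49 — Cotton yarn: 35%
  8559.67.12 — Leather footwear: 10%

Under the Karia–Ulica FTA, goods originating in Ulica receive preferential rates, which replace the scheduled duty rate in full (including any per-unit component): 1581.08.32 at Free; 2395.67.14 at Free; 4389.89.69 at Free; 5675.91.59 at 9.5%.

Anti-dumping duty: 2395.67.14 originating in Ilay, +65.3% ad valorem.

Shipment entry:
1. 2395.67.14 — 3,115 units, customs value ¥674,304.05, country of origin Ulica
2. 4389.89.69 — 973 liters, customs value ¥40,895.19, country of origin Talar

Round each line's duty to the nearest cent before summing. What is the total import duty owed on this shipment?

Line 1 (2395.67.14, Ulica, 3,115 units, ¥674,304.05):
Base rate for 2395.67.14 is 28.5%.
Origin Ulica qualifies under the Karia–Ulica agreement and 2395.67.14 is covered: preferential rate Free applies instead.
The additional-duty order on 2395.67.14 targets Ilay, not Ulica; it does not apply.
Duty = ¥674,304.05 × 0% = ¥0.00.
Line 2 (4389.89.69, Talar, 973 liters, ¥40,895.19):
Base rate for 4389.89.69 is 16%.
4389.89.69 has an FTA preferential rate, but origin Talar is not Ulica; base rate stands.
Duty = ¥40,895.19 × 16% = ¥6,543.23.
Total = ¥0.00 + ¥6,543.23 = ¥6,543.23.

¥6,543.23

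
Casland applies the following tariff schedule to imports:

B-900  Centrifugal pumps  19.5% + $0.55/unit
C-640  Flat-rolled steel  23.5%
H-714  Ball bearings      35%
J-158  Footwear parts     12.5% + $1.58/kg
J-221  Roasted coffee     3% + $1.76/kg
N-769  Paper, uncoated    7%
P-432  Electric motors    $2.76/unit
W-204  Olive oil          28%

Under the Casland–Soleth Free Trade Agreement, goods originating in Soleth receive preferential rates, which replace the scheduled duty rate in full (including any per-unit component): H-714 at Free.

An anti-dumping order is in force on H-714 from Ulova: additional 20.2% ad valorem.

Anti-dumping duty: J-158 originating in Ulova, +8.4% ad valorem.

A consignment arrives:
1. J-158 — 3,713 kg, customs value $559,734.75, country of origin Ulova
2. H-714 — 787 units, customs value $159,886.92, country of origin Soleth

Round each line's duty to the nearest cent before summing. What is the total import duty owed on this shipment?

$122,851.10

Line 1 (J-158, Ulova, 3,713 kg, $559,734.75):
Base rate for J-158 is 12.5% + $1.58/kg.
Additional duty on J-158 from Ulova: +8.4%. Applied ad valorem rate: 12.5% + 8.4% = 20.9%.
Duty = $559,734.75 × 20.9% + 3,713 × $1.58 = $122,851.10.
Line 2 (H-714, Soleth, 787 units, $159,886.92):
Base rate for H-714 is 35%.
Origin Soleth qualifies under the Casland–Soleth agreement and H-714 is covered: preferential rate Free applies instead.
The additional-duty order on H-714 targets Ulova, not Soleth; it does not apply.
Duty = $159,886.92 × 0% = $0.00.
Total = $122,851.10 + $0.00 = $122,851.10.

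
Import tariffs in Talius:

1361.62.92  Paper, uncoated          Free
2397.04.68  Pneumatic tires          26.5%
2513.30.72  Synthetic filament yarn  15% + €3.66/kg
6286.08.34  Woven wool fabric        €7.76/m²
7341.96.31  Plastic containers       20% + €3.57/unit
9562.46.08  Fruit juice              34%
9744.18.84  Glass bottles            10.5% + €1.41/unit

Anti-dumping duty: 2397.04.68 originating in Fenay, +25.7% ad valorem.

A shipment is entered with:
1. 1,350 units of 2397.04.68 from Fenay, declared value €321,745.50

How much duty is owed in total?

€167,951.15

Line 1 (2397.04.68, Fenay, 1,350 units, €321,745.50):
Base rate for 2397.04.68 is 26.5%.
Additional duty on 2397.04.68 from Fenay: +25.7%. Applied ad valorem rate: 26.5% + 25.7% = 52.2%.
Duty = €321,745.50 × 52.2% = €167,951.15.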